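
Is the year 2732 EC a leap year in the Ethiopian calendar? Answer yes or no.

no

2732 mod 4 = 0; in the Ethiopian calendar a year is leap when year mod 4 = 3, so it is a common year.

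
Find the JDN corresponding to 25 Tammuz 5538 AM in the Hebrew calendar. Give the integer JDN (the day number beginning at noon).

2370662

In the Gregorian calendar the same day is 20 July 1778.
JDN 2400001 is 17 November 1858 CE (Gregorian), MJD 0; the target day is −29339 days from there, so JDN = 2370662.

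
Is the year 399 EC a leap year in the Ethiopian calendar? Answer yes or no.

yes

399 mod 4 = 3; in the Ethiopian calendar a year is leap when year mod 4 = 3, so it is a leap year.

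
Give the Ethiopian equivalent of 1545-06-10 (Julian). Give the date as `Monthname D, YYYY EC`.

Sene 16, 1537 EC

The source date corresponds to 20 June 1545 in the proleptic Gregorian calendar (JDN 2285530).
That day falls on 16 Sene 1537 EC in the Ethiopian calendar.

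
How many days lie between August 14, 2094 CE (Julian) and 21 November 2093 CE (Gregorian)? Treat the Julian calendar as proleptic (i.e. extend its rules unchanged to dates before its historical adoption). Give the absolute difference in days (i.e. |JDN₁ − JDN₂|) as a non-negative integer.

First date → JDN 2486117; second date → JDN 2485838.
The interval is |2486117 − 2485838| = 279 days.

279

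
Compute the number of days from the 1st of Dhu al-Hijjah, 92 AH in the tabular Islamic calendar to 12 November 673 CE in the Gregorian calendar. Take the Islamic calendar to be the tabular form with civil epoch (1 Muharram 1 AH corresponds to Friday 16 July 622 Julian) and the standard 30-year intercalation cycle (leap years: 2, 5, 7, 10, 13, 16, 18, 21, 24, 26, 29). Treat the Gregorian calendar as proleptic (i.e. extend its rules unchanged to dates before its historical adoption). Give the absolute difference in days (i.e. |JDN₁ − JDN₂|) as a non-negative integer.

First date → JDN 1981012; second date → JDN 1967184.
The interval is |1981012 − 1967184| = 13828 days.

13828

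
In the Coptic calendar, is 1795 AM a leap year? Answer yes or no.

yes

1795 mod 4 = 3; in the Coptic calendar a year is leap when year mod 4 = 3, so it is a leap year.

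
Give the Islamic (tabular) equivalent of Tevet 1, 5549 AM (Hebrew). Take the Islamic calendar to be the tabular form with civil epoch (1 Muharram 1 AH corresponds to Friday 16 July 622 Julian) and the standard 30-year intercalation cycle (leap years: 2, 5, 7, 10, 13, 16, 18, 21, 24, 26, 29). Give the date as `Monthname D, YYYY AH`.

The source date corresponds to 30 December 1788 in the Gregorian calendar (JDN 2374478).
That day falls on 1 Rabi' al-Thani 1203 AH in the tabular Islamic calendar.

Rabi' al-Thani 1, 1203 AH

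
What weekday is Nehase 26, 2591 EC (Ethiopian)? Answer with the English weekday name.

Thursday

Equivalently 5 September 2599 Gregorian, JDN 2670573.
2670573 ≡ 3 (mod 7); counting from Monday = 0 gives Thursday.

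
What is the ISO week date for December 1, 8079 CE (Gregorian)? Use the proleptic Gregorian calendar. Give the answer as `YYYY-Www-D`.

The weekday is Friday (ISO weekday 5).
That Friday belongs to ISO week 48 of ISO year 8079.

8079-W48-5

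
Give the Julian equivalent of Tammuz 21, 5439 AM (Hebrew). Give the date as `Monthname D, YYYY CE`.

Julian Day Number of the source date = 2334484.
Converting JDN 2334484 to the Julian calendar gives 21 June 1679 CE.

June 21, 1679 CE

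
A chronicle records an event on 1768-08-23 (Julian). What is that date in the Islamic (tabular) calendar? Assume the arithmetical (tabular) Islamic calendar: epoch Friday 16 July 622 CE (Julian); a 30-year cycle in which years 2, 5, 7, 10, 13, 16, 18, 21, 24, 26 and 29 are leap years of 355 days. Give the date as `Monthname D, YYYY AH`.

Julian Day Number of the source date = 2367055.
Converting JDN 2367055 to the tabular Islamic calendar gives 20 Rabi' al-Thani 1182 AH.

Rabi' al-Thani 20, 1182 AH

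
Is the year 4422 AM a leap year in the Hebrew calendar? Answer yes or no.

yes

Hebrew year 4422 is year 14 of its 19-year Metonic cycle; leap years are at positions 3, 6, 8, 11, 14, 17, 19, so it is a leap year (13 months).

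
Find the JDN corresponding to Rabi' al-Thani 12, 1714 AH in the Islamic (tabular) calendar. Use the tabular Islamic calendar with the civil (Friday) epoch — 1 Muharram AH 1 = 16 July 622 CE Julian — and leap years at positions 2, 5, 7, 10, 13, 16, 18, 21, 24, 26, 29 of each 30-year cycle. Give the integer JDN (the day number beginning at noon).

2555570

Equivalently 23 October 2284 (Gregorian).
JDN 2400001 is 17 November 1858 CE (Gregorian), MJD 0; the target day is +155569 days from there, so JDN = 2555570.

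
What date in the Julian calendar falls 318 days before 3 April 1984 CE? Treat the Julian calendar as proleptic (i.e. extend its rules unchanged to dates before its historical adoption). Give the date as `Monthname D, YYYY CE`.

Counting 318 days back from JDN 2445807 reaches JDN 2445489, which is May 21, 1983 CE.

May 21, 1983 CE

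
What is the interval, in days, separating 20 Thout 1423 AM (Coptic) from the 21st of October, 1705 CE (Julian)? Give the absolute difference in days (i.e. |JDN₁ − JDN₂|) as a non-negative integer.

JDN of the first date = 2344434.
JDN of the second date = 2344103.
|2344103 − 2344434| = 331.

331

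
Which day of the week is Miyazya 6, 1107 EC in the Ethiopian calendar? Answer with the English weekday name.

Equivalently 8 April 1115 Gregorian, JDN 2128402.
Since JDN mod 7 = 3 (0 = Monday), the day is Thursday.

Thursday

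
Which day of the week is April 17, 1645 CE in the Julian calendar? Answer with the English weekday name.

Thursday

Equivalently 27 April 1645 Gregorian, JDN 2322001.
2322001 ≡ 3 (mod 7); counting from Monday = 0 gives Thursday.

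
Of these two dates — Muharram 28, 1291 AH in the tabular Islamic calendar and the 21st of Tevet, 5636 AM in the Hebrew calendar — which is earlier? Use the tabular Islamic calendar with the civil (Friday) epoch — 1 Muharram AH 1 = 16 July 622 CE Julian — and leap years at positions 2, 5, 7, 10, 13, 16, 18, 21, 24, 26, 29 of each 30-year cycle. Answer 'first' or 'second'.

The two dates have Julian Day Numbers 2405600 and 2406272 respectively.
Since 2405600 < 2406272, the first date comes first.

first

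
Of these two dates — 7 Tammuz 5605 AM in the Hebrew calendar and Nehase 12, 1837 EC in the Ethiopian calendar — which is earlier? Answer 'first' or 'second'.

first

First date → JDN 2395125; second date → JDN 2395161.
JDN 2395125 < JDN 2395161, so the first date is earlier.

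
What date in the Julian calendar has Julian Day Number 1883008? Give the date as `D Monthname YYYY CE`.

The proleptic Gregorian equivalent of JDN 1883008 is 26 May 443.
In the Julian calendar that day is 25 May 443 CE.

25 May 443 CE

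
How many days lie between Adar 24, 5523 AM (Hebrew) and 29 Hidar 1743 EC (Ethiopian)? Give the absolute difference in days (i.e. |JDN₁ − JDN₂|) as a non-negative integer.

4476

JDN of the first date = 2365050.
JDN of the second date = 2360574.
|2360574 − 2365050| = 4476.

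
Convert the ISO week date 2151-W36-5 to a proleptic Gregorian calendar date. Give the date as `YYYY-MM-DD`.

2151-09-10

ISO week 1 of 2151 is the week containing the first Thursday of 2151.
Week 36, day 5 (Friday) lands on 2151-09-10.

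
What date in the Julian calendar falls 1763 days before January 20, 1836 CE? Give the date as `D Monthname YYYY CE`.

24 March 1831 CE

The starting date is JDN 2391676; 2391676 − 1763 = 2389913.
JDN 2389913 corresponds to 24 March 1831 CE.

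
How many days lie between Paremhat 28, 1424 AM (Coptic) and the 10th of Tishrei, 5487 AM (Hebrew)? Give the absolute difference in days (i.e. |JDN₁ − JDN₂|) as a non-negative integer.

First date → JDN 2344988; second date → JDN 2351746.
The interval is |2344988 − 2351746| = 6758 days.

6758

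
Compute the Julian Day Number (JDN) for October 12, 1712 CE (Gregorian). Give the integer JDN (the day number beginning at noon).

JDN 2299161 is 15 October 1582 CE (Gregorian); the target day is +47479 days from there, so JDN = 2346640.

2346640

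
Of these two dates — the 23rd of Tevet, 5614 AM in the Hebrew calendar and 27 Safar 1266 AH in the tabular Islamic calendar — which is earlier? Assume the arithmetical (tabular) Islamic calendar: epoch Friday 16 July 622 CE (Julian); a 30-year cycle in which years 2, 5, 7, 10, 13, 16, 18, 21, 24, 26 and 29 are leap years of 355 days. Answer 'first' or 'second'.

second

Converting both to JDN: 2398242 vs 2396770; the smaller is the second.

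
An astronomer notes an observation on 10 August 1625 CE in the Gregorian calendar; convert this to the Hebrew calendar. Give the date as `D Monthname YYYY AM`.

7 Av 5385 AM

Julian Day Number of the source date = 2314801.
Converting JDN 2314801 to the Hebrew calendar gives 7 Av 5385 AM.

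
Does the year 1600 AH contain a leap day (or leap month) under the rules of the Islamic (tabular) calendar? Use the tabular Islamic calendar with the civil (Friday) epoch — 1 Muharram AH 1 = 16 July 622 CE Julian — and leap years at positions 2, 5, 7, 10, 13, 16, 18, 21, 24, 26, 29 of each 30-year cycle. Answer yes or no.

yes

Year 1600 AH is year 10 of its 30-year cycle; leap positions are 2, 5, 7, 10, 13, 16, 18, 21, 24, 26, 29, so it is a leap year (355 days).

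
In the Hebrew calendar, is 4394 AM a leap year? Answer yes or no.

Hebrew year 4394 is year 5 of its 19-year Metonic cycle; leap years are at positions 3, 6, 8, 11, 14, 17, 19, so it is a common year (12 months).

no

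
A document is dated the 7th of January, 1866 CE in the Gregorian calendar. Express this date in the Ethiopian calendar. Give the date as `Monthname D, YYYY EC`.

Tahsas 30, 1858 EC

Julian Day Number of the source date = 2402609.
Converting JDN 2402609 to the Ethiopian calendar gives 30 Tahsas 1858 EC.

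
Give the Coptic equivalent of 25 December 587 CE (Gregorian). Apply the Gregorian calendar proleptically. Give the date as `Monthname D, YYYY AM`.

Both dates share Julian Day Number 1935816; in the Coptic calendar that is 26 Koiak 304 AM.

Koiak 26, 304 AM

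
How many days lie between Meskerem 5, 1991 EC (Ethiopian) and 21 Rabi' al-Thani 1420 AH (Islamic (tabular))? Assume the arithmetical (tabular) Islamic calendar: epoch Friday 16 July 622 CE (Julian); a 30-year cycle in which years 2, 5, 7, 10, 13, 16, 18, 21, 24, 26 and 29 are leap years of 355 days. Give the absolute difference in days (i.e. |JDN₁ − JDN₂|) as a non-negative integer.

323

First date → JDN 2451072; second date → JDN 2451395.
The interval is |2451072 − 2451395| = 323 days.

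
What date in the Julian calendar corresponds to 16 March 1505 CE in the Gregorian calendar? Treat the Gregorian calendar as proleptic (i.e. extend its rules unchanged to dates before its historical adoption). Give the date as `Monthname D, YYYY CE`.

March 6, 1505 CE

At this point the Julian calendar is 10 days behind the Gregorian.
16 March 1505 Gregorian − 10 days → 6 March 1505 Julian.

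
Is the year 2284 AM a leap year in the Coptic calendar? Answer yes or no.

no

2284 mod 4 = 0; in the Coptic calendar a year is leap when year mod 4 = 3, so it is a common year.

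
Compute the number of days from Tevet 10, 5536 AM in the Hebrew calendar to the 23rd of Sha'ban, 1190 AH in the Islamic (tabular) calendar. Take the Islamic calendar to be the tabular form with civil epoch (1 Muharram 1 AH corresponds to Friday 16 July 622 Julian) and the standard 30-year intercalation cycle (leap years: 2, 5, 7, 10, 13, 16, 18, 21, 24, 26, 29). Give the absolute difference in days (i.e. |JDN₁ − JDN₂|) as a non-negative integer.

279

First date → JDN 2369732; second date → JDN 2370011.
The interval is |2369732 − 2370011| = 279 days.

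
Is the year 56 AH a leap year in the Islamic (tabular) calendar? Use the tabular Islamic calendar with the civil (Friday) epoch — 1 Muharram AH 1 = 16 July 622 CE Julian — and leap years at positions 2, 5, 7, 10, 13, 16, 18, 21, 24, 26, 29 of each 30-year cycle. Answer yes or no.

Year 56 AH is year 26 of its 30-year cycle; leap positions are 2, 5, 7, 10, 13, 16, 18, 21, 24, 26, 29, so it is a leap year (355 days).

yes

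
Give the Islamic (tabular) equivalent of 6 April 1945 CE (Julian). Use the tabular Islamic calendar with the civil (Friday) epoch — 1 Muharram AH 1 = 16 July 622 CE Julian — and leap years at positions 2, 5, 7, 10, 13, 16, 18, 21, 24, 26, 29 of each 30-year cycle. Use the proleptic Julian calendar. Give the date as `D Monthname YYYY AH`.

6 Jumada al-Awwal 1364 AH

Both dates share Julian Day Number 2431565; in the tabular Islamic calendar that is 6 Jumada al-Awwal 1364 AH.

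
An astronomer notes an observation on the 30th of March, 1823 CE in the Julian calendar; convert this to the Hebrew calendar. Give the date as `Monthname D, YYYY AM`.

Nisan 30, 5583 AM

Both dates share Julian Day Number 2386997; in the Hebrew calendar that is 30 Nisan 5583 AM.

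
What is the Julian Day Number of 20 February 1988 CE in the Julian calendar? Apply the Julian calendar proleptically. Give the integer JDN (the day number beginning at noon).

2447225

In the Gregorian calendar the same day is 4 March 1988.
JDN 2451545 is 1 January 2000 CE (Gregorian); the target day is −4320 days from there, so JDN = 2447225.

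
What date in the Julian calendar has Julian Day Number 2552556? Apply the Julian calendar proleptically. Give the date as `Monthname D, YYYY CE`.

JDN 2552556 is 23 July 2276 in the Gregorian calendar.
In the Julian calendar that day is July 8, 2276 CE.

July 8, 2276 CE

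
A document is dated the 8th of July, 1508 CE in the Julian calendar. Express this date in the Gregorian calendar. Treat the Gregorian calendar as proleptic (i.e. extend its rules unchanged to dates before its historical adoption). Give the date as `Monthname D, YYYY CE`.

At this point the Julian calendar is 10 days behind the Gregorian.
8 July 1508 Julian + 10 days → 18 July 1508 Gregorian.

July 18, 1508 CE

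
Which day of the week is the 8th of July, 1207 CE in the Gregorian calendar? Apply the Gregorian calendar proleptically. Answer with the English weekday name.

Sunday

JDN 2162096 mod 7 = 6, and JDN 0 was a Monday, so this is a Sunday.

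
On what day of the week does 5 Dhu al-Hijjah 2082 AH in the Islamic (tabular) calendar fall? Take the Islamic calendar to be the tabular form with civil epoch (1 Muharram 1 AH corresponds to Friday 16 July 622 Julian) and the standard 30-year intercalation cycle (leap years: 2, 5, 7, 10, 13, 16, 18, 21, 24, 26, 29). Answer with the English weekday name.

Saturday

In the Gregorian calendar this is 25 June 2642 (JDN 2686206).
JDN 2686206 mod 7 = 5, and JDN 0 was a Monday, so this is a Saturday.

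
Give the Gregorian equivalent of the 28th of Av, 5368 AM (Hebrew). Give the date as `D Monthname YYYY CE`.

Julian Day Number of the source date = 2308592.
Converting JDN 2308592 to the Gregorian calendar gives 10 August 1608 CE.

10 August 1608 CE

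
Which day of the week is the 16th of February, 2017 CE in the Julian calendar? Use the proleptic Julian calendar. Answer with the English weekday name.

In the Gregorian calendar this is 1 March 2017 (JDN 2457814).
2457814 ≡ 2 (mod 7); counting from Monday = 0 gives Wednesday.

Wednesday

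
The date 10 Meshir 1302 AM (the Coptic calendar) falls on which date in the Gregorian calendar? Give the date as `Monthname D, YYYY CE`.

Julian Day Number of the source date = 2300379.
Converting JDN 2300379 to the Gregorian calendar gives 14 February 1586 CE.

February 14, 1586 CE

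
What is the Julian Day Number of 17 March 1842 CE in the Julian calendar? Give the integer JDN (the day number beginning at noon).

2393924

Equivalently 29 March 1842 (Gregorian).
JDN 2400001 is 17 November 1858 CE (Gregorian), MJD 0; the target day is −6077 days from there, so JDN = 2393924.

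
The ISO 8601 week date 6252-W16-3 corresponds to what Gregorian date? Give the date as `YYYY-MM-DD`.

ISO week 1 of 6252 is the week containing the first Thursday of 6252.
Week 16, day 3 (Wednesday) lands on 6252-04-14.

6252-04-14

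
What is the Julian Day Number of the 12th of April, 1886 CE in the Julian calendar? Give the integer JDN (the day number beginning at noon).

Equivalently 24 April 1886 (Gregorian).
JDN 2451545 is 1 January 2000 CE (Gregorian); the target day is −41524 days from there, so JDN = 2410021.

2410021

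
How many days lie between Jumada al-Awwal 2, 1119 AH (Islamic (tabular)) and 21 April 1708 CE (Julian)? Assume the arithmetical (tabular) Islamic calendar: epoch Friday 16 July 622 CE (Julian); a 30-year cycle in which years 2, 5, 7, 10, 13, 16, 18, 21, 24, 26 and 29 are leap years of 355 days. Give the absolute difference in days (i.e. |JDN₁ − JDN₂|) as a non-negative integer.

JDN of the first date = 2344741.
JDN of the second date = 2345016.
|2345016 − 2344741| = 275.

275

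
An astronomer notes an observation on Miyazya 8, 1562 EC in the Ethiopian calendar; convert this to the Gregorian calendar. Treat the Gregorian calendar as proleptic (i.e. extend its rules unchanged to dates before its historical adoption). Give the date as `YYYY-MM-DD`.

Julian Day Number of the source date = 2294593.
Converting JDN 2294593 to the Gregorian calendar gives 13 April 1570 CE.

1570-04-13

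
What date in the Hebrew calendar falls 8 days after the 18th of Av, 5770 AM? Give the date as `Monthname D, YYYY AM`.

Av 26, 5770 AM

The starting date is JDN 2455407; 2455407 + 8 = 2455415.
JDN 2455415 corresponds to Av 26, 5770 AM.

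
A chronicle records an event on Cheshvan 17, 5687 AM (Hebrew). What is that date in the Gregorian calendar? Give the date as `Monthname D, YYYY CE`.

October 25, 1926 CE

Both dates share Julian Day Number 2424814; in the Gregorian calendar that is 25 October 1926 CE.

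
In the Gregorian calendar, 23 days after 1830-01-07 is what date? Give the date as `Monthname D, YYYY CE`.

January 30, 1830 CE

JDN of 1830-01-07 = 2389460.
2389460 + 23 = 2389483.
JDN 2389483 in the Gregorian calendar is January 30, 1830 CE.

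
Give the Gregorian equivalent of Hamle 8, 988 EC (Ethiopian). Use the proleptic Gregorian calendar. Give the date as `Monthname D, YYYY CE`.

Julian Day Number of the source date = 2085030.
Converting JDN 2085030 to the Gregorian calendar gives 7 July 996 CE.

July 7, 996 CE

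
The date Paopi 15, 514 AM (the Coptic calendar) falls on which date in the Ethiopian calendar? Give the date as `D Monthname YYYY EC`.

The source date corresponds to 16 October 797 in the proleptic Gregorian calendar (JDN 2012447).
That day falls on 15 Tikimt 790 EC in the Ethiopian calendar.

15 Tikimt 790 EC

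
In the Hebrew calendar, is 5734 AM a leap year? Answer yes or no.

Hebrew year 5734 is year 15 of its 19-year Metonic cycle; leap years are at positions 3, 6, 8, 11, 14, 17, 19, so it is a common year (12 months).

no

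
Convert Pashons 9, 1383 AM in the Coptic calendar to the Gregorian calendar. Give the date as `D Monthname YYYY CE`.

14 May 1667 CE

Julian Day Number of the source date = 2330053.
Converting JDN 2330053 to the Gregorian calendar gives 14 May 1667 CE.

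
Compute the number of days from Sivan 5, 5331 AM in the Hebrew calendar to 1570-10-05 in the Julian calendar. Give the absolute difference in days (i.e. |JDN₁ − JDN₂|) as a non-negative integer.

236

First date → JDN 2295014; second date → JDN 2294778.
The interval is |2295014 − 2294778| = 236 days.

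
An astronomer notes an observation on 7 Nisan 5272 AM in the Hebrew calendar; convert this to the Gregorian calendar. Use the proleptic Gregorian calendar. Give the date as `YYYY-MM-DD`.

1512-04-03

Julian Day Number of the source date = 2273399.
Converting JDN 2273399 to the Gregorian calendar gives 3 April 1512 CE.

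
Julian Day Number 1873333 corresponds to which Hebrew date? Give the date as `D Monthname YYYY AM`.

20 Kislev 4177 AM

JDN 1873333 is 28 November 416 in the proleptic Gregorian calendar.
In the Hebrew calendar that day is 20 Kislev 4177 AM.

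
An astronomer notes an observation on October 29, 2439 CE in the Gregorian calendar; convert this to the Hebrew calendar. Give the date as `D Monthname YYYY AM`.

20 Cheshvan 6200 AM

Julian Day Number of the source date = 2612188.
Converting JDN 2612188 to the Hebrew calendar gives 20 Cheshvan 6200 AM.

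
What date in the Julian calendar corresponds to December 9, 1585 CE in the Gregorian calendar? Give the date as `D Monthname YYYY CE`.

At this point the Julian calendar is 10 days behind the Gregorian.
9 December 1585 Gregorian − 10 days → 29 November 1585 Julian.

29 November 1585 CE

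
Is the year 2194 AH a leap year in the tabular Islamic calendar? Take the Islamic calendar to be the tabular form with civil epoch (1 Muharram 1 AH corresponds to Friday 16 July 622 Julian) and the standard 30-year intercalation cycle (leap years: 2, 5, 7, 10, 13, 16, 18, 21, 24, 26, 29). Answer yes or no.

no

Year 2194 AH is year 4 of its 30-year cycle; leap positions are 2, 5, 7, 10, 13, 16, 18, 21, 24, 26, 29, so it is a common year (354 days).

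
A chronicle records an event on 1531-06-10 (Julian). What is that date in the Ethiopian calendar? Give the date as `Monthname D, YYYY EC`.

The source date corresponds to 20 June 1531 in the proleptic Gregorian calendar (JDN 2280416).
That day falls on 16 Sene 1523 EC in the Ethiopian calendar.

Sene 16, 1523 EC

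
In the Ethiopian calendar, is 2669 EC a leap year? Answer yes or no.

2669 mod 4 = 1; in the Ethiopian calendar a year is leap when year mod 4 = 3, so it is a common year.

no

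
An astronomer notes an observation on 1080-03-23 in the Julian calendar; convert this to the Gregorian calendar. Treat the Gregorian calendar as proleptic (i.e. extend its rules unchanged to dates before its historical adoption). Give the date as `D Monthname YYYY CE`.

29 March 1080 CE

The Julian–Gregorian offset here is 6 days (Julian trailing).
23 March 1080 Julian + 6 days → 29 March 1080 Gregorian.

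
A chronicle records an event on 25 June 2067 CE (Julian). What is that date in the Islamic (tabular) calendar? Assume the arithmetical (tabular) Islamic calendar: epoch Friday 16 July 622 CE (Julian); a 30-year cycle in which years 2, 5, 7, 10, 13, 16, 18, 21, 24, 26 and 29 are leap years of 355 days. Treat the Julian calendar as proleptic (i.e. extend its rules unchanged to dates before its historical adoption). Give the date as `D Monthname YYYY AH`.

Both dates share Julian Day Number 2476205; in the tabular Islamic calendar that is 25 Rabi' al-Thani 1490 AH.

25 Rabi' al-Thani 1490 AH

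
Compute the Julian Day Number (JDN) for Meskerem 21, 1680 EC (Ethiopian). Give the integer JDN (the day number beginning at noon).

2337496

Equivalently 29 September 1687 (Gregorian).
JDN 2400001 is 17 November 1858 CE (Gregorian), MJD 0; the target day is −62505 days from there, so JDN = 2337496.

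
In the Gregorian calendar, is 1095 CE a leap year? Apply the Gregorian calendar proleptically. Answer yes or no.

no

1095 is not divisible by 4, so it is a common year.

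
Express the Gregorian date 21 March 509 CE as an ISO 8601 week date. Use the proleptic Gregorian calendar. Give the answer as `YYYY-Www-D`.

The weekday is Thursday (ISO weekday 4).
That Thursday belongs to ISO week 12 of ISO year 509.

0509-W12-4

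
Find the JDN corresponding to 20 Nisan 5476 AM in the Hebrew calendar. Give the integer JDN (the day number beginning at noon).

2347918

Equivalently 12 April 1716 (Gregorian).
JDN 2451545 is 1 January 2000 CE (Gregorian); the target day is −103627 days from there, so JDN = 2347918.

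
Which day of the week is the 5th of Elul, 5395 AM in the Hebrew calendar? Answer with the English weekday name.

Sunday

This is JDN 2318462 (19 August 1635 Gregorian).
2318462 ≡ 6 (mod 7); counting from Monday = 0 gives Sunday.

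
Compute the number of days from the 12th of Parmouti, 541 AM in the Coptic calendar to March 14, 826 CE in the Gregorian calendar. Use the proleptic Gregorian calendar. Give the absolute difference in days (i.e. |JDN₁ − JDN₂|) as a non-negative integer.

JDN of the first date = 2022486.
JDN of the second date = 2022823.
|2022823 − 2022486| = 337.

337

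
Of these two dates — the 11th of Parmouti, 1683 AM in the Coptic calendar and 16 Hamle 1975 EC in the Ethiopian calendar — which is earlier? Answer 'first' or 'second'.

first

Converting both to JDN: 2439600 vs 2445539; the smaller is the first.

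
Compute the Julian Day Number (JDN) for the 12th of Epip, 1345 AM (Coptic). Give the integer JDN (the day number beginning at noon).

2316237

In the Gregorian calendar the same day is 16 July 1629.
JDN 2400001 is 17 November 1858 CE (Gregorian), MJD 0; the target day is −83764 days from there, so JDN = 2316237.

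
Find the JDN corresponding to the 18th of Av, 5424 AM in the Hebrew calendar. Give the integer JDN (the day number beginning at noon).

2329045

Equivalently 9 August 1664 (Gregorian).
JDN 2451545 is 1 January 2000 CE (Gregorian); the target day is −122500 days from there, so JDN = 2329045.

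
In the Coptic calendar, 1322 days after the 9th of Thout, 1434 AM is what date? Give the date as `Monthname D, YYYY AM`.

Parmouti 25, 1437 AM

The starting date is JDN 2348441; 2348441 + 1322 = 2349763.
JDN 2349763 corresponds to Parmouti 25, 1437 AM.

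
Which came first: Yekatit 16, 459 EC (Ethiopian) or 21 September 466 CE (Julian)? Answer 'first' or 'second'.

second

Converting both to JDN: 1891670 vs 1891528; the smaller is the second.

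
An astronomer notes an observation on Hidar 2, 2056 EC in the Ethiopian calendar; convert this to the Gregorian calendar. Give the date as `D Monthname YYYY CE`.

Both dates share Julian Day Number 2474871; in the Gregorian calendar that is 12 November 2063 CE.

12 November 2063 CE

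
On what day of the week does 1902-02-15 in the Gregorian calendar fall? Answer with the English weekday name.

Saturday

Since JDN mod 7 = 5 (0 = Monday), the day is Saturday.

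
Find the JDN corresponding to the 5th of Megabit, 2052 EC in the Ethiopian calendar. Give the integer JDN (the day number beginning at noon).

2473533

In the Gregorian calendar the same day is 14 March 2060.
JDN 2400001 is 17 November 1858 CE (Gregorian), MJD 0; the target day is +73532 days from there, so JDN = 2473533.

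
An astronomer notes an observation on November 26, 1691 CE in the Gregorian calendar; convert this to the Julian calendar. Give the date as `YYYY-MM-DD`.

1691-11-16

For dates in this range the Gregorian date is 10 days ahead of the Julian.
26 November 1691 Gregorian − 10 days → 16 November 1691 Julian.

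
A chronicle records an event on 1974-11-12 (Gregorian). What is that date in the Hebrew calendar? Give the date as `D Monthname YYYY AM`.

Julian Day Number of the source date = 2442364.
Converting JDN 2442364 to the Hebrew calendar gives 27 Cheshvan 5735 AM.

27 Cheshvan 5735 AM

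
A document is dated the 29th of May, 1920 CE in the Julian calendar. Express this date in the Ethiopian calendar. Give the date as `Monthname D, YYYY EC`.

Sene 4, 1912 EC

Both dates share Julian Day Number 2422487; in the Ethiopian calendar that is 4 Sene 1912 EC.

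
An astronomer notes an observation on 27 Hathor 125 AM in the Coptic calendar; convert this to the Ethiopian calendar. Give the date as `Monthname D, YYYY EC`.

The source date corresponds to 24 November 408 in the proleptic Gregorian calendar (JDN 1870407).
That day falls on 27 Hidar 401 EC in the Ethiopian calendar.

Hidar 27, 401 EC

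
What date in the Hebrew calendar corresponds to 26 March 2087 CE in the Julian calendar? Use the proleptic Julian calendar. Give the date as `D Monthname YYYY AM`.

Both dates share Julian Day Number 2483419; in the Hebrew calendar that is 6 Nisan 5847 AM.

6 Nisan 5847 AM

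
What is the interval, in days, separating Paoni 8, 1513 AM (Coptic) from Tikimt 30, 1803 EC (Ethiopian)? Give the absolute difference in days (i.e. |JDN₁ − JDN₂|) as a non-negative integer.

4895

JDN of the first date = 2377565.
JDN of the second date = 2382460.
|2382460 − 2377565| = 4895.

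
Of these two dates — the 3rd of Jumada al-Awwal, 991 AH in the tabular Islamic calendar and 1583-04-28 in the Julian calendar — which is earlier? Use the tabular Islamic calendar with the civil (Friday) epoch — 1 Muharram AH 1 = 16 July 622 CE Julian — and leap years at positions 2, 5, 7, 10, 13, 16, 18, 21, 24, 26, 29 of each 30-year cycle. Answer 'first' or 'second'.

second

Converting both to JDN: 2299383 vs 2299366; the smaller is the second.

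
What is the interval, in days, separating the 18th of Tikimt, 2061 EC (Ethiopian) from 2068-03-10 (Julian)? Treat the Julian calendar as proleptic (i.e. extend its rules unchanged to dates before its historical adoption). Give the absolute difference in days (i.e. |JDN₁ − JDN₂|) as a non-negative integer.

219

First date → JDN 2476683; second date → JDN 2476464.
The interval is |2476683 − 2476464| = 219 days.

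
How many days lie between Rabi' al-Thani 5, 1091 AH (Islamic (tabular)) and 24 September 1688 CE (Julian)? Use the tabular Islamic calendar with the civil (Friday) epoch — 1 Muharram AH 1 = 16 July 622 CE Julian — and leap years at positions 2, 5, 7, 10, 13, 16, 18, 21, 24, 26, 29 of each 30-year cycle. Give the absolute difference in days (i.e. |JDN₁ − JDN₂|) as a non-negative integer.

3074

First date → JDN 2334793; second date → JDN 2337867.
The interval is |2334793 − 2337867| = 3074 days.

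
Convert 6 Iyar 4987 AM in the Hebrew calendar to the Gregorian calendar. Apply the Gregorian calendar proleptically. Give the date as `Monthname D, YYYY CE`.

Both dates share Julian Day Number 2169333; in the Gregorian calendar that is 1 May 1227 CE.

May 1, 1227 CE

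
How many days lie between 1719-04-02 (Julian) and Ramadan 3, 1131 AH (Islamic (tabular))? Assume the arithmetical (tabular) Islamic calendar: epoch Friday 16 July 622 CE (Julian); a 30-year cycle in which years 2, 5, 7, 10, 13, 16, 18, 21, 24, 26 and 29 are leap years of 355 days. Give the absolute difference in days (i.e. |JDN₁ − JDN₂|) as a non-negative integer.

First date → JDN 2349014; second date → JDN 2349112.
The interval is |2349014 − 2349112| = 98 days.

98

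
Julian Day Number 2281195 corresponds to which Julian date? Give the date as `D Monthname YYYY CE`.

The proleptic Gregorian equivalent of JDN 2281195 is 7 August 1533.
In the Julian calendar that day is 28 July 1533 CE.

28 July 1533 CE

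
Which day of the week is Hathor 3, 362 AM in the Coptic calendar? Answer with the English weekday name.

Sunday

In the proleptic Gregorian calendar this is 2 November 645 (JDN 1956947).
JDN 1956947 mod 7 = 6, and JDN 0 was a Monday, so this is a Sunday.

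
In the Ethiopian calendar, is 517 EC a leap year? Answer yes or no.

517 mod 4 = 1; in the Ethiopian calendar a year is leap when year mod 4 = 3, so it is a common year.

no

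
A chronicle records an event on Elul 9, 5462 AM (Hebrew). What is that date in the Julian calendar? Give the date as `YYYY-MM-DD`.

1702-08-22

The source date corresponds to 2 September 1702 in the Gregorian calendar (JDN 2342947).
That day falls on 22 August 1702 CE in the Julian calendar.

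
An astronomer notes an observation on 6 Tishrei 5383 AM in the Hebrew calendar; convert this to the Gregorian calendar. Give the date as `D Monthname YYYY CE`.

Both dates share Julian Day Number 2313736; in the Gregorian calendar that is 10 September 1622 CE.

10 September 1622 CE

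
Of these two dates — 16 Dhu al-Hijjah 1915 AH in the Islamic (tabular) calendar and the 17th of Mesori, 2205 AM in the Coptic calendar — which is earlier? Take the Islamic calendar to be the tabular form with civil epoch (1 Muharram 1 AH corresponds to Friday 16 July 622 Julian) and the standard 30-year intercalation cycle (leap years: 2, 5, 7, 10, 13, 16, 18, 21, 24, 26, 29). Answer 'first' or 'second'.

first

Converting both to JDN: 2627038 vs 2630387; the smaller is the first.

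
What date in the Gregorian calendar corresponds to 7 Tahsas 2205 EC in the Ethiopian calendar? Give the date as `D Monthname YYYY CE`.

18 December 2212 CE

Both dates share Julian Day Number 2529328; in the Gregorian calendar that is 18 December 2212 CE.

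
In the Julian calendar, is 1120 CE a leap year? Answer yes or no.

1120 mod 4 = 0, so it is a leap year in the Julian calendar.

yes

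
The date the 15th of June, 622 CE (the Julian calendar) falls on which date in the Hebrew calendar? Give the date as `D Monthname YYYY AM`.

Julian Day Number of the source date = 1948409.
Converting JDN 1948409 to the Hebrew calendar gives 1 Tammuz 4382 AM.

1 Tammuz 4382 AM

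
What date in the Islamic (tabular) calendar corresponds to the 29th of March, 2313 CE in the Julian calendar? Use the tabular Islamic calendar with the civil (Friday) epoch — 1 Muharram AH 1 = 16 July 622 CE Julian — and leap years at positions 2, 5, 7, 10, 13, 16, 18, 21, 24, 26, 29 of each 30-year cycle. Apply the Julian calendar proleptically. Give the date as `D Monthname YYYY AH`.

Julian Day Number of the source date = 2565969.
Converting JDN 2565969 to the tabular Islamic calendar gives 16 Sha'ban 1743 AH.

16 Sha'ban 1743 AH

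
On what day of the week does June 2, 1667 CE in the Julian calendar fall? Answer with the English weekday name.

Sunday

This is JDN 2330082 (12 June 1667 Gregorian).
2330082 ≡ 6 (mod 7); counting from Monday = 0 gives Sunday.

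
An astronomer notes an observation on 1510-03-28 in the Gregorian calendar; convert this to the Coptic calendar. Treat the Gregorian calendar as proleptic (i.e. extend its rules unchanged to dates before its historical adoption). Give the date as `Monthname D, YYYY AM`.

Both dates share Julian Day Number 2272662; in the Coptic calendar that is 22 Paremhat 1226 AM.

Paremhat 22, 1226 AM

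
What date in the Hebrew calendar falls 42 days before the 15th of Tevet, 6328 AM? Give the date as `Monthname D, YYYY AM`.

Kislev 3, 6328 AM

JDN of the 15th of Tevet, 6328 AM = 2659019.
2659019 − 42 = 2658977.
JDN 2658977 in the Hebrew calendar is Kislev 3, 6328 AM.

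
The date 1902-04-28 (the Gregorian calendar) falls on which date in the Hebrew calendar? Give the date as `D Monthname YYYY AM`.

21 Nisan 5662 AM

Both dates share Julian Day Number 2415868; in the Hebrew calendar that is 21 Nisan 5662 AM.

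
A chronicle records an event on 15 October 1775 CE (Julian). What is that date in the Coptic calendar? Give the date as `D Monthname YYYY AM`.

17 Paopi 1492 AM

The source date corresponds to 26 October 1775 in the Gregorian calendar (JDN 2369664).
That day falls on 17 Paopi 1492 AM in the Coptic calendar.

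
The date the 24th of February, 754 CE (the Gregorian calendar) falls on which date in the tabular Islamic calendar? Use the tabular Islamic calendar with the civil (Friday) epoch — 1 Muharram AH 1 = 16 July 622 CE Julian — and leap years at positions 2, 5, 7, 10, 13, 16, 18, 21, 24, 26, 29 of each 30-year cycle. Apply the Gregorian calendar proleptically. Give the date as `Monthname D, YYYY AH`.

Sha'ban 22, 136 AH

Both dates share Julian Day Number 1996507; in the tabular Islamic calendar that is 22 Sha'ban 136 AH.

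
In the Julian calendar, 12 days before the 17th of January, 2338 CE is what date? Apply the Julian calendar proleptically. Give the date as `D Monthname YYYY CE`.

Counting 12 days back from JDN 2575029 reaches JDN 2575017, which is 5 January 2338 CE.

5 January 2338 CE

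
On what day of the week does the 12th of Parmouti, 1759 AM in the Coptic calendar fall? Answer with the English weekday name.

Monday

This is JDN 2467360 (20 April 2043 Gregorian).
JDN 2467360 mod 7 = 0, and JDN 0 was a Monday, so this is a Monday.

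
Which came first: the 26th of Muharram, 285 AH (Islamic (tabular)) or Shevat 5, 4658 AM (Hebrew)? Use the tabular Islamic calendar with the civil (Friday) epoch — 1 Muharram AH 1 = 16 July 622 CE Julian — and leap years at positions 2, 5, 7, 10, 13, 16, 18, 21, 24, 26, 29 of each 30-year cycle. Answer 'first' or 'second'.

Converting both to JDN: 2049105 vs 2049054; the smaller is the second.

second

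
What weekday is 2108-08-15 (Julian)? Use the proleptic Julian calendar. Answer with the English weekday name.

This is JDN 2491232 (29 August 2108 Gregorian).
2491232 ≡ 2 (mod 7); counting from Monday = 0 gives Wednesday.

Wednesday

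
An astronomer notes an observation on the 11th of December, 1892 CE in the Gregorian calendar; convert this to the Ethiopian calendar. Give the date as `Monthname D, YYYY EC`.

Both dates share Julian Day Number 2412444; in the Ethiopian calendar that is 3 Tahsas 1885 EC.

Tahsas 3, 1885 EC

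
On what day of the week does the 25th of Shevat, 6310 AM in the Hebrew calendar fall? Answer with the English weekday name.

Equivalently 14 February 2550 Gregorian, JDN 2652473.
Since JDN mod 7 = 5 (0 = Monday), the day is Saturday.

Saturday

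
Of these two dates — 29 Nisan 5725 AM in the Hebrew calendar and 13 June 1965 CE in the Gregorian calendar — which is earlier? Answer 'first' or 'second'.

The two dates have Julian Day Numbers 2438882 and 2438925 respectively.
Since 2438882 < 2438925, the first date comes first.

first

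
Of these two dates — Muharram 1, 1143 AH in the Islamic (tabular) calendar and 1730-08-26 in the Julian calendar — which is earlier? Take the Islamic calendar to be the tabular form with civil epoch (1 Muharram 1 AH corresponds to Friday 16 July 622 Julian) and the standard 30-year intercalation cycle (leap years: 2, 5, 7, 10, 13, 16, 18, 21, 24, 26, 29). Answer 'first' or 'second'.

first

Converting both to JDN: 2353127 vs 2353178; the smaller is the first.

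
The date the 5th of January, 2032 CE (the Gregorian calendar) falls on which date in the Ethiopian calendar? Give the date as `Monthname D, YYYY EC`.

Tahsas 26, 2024 EC

Julian Day Number of the source date = 2463237.
Converting JDN 2463237 to the Ethiopian calendar gives 26 Tahsas 2024 EC.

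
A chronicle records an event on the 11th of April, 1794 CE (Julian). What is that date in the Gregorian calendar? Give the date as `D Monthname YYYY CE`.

22 April 1794 CE

The Julian–Gregorian offset here is 11 days (Julian trailing).
11 April 1794 Julian + 11 days → 22 April 1794 Gregorian.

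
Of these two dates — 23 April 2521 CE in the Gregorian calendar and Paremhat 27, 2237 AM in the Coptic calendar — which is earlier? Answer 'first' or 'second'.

First date → JDN 2641949; second date → JDN 2641935.
JDN 2641935 < JDN 2641949, so the second date is earlier.

second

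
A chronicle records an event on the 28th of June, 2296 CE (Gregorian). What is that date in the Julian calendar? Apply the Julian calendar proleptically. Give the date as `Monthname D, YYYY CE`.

June 13, 2296 CE

At this point the Julian calendar is 15 days behind the Gregorian.
28 June 2296 Gregorian − 15 days → 13 June 2296 Julian.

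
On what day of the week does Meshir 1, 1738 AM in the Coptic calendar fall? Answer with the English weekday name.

Tuesday

This is JDN 2459619 (8 February 2022 Gregorian).
Since JDN mod 7 = 1 (0 = Monday), the day is Tuesday.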